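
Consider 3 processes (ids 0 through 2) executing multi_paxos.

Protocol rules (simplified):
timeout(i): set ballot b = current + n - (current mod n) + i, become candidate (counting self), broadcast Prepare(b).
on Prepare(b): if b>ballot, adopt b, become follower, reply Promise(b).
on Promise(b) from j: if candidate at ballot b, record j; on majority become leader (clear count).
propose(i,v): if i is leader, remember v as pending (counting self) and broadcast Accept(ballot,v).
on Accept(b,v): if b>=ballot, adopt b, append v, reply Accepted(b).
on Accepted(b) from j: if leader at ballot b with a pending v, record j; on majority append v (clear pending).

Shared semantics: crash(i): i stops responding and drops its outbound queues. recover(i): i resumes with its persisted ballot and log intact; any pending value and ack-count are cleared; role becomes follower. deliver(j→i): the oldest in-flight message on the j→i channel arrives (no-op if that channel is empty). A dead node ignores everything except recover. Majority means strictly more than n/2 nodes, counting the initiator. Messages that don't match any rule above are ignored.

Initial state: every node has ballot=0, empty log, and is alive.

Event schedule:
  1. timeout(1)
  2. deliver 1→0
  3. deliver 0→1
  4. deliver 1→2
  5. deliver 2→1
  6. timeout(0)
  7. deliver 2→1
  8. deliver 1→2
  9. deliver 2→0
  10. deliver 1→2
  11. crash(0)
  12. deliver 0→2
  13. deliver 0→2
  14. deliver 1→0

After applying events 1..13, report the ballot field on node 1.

4

step 1 timeout(1): 1={cand,b=4,log=-}
step 2 deliver 1→0: 0={foll,b=4,log=-}
step 3 deliver 0→1: 1={lead,b=4,log=-}
step 4 deliver 1→2: 2={foll,b=4,log=-}
step 5 deliver 2→1: —
step 6 timeout(0): 0={cand,b=6,log=-}
step 7 deliver 2→1: —
step 8 deliver 1→2: —
step 9 deliver 2→0: —
step 10 deliver 1→2: —
step 11 crash(0): 0={✗cand,b=6,log=-}
step 12 deliver 0→2: —
step 13 deliver 0→2: —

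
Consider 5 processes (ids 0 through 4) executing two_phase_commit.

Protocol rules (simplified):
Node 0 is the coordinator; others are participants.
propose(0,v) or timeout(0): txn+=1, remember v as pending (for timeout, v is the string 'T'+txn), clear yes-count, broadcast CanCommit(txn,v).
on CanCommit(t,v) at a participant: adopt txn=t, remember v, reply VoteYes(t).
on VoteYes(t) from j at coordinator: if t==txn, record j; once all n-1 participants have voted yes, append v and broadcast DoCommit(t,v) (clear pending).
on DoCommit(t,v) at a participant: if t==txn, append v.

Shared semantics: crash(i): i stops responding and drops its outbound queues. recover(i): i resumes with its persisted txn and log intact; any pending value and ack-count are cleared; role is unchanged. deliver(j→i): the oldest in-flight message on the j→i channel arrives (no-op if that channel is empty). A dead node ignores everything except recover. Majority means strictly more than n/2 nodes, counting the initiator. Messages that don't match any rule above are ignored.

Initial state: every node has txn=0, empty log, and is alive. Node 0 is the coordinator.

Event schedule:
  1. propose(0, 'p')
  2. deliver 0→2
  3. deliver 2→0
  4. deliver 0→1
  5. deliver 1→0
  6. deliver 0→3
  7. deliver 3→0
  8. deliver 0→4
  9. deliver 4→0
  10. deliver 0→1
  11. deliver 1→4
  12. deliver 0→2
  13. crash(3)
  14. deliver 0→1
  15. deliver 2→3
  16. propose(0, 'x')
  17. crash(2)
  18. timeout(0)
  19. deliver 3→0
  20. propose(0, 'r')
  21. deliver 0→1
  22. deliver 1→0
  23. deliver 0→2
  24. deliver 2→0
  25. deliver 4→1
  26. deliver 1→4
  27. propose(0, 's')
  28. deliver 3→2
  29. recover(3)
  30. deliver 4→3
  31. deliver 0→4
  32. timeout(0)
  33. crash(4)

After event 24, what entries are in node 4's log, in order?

empty

1. propose(0,'p'):  <0:coor t1 ->
2. deliver 0→2:  <2:part t1 ->
3. deliver 2→0:  nop
4. deliver 0→1:  <1:part t1 ->
5. deliver 1→0:  nop
6. deliver 0→3:  <3:part t1 ->
7. deliver 3→0:  nop
8. deliver 0→4:  <4:part t1 ->
9. deliver 4→0:  <0:coor t1 p>
10. deliver 0→1:  <1:part t1 p>
11. deliver 1→4:  nop
12. deliver 0→2:  <2:part t1 p>
13. crash(3):  <3:✗part t1 ->
14. deliver 0→1:  nop
15. deliver 2→3:  nop
16. propose(0,'x'):  <0:coor t2 p>
17. crash(2):  <2:✗part t1 p>
18. timeout(0):  <0:coor t3 p>
19. deliver 3→0:  nop
20. propose(0,'r'):  <0:coor t4 p>
21. deliver 0→1:  <1:part t2 p>
22. deliver 1→0:  nop
23. deliver 0→2:  nop
24. deliver 2→0:  nop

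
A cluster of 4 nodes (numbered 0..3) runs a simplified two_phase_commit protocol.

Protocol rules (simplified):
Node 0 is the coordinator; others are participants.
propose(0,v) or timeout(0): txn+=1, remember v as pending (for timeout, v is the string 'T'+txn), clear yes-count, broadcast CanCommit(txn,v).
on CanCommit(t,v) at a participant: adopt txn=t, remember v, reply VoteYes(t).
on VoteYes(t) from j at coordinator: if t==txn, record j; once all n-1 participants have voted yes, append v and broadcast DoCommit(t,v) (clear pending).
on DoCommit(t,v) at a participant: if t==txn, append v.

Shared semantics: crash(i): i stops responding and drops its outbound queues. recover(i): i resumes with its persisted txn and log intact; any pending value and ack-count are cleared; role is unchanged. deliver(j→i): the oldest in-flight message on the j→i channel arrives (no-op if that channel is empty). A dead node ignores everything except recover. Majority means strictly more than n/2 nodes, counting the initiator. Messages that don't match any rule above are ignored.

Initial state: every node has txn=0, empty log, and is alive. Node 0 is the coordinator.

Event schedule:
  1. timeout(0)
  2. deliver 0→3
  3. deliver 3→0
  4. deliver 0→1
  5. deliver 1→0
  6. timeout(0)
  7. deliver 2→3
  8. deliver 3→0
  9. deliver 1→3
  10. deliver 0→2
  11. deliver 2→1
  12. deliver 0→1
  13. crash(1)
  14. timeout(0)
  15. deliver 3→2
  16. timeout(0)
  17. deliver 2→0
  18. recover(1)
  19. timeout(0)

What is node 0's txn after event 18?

1. timeout(0):  <0:coor t1 ->
2. deliver 0→3:  <3:part t1 ->
3. deliver 3→0:  nop
4. deliver 0→1:  <1:part t1 ->
5. deliver 1→0:  nop
6. timeout(0):  <0:coor t2 ->
7. deliver 2→3:  nop
8. deliver 3→0:  nop
9. deliver 1→3:  nop
10. deliver 0→2:  <2:part t1 ->
11. deliver 2→1:  nop
12. deliver 0→1:  <1:part t2 ->
13. crash(1):  <1:✗part t2 ->
14. timeout(0):  <0:coor t3 ->
15. deliver 3→2:  nop
16. timeout(0):  <0:coor t4 ->
17. deliver 2→0:  nop
18. recover(1):  <1:part t2 ->

4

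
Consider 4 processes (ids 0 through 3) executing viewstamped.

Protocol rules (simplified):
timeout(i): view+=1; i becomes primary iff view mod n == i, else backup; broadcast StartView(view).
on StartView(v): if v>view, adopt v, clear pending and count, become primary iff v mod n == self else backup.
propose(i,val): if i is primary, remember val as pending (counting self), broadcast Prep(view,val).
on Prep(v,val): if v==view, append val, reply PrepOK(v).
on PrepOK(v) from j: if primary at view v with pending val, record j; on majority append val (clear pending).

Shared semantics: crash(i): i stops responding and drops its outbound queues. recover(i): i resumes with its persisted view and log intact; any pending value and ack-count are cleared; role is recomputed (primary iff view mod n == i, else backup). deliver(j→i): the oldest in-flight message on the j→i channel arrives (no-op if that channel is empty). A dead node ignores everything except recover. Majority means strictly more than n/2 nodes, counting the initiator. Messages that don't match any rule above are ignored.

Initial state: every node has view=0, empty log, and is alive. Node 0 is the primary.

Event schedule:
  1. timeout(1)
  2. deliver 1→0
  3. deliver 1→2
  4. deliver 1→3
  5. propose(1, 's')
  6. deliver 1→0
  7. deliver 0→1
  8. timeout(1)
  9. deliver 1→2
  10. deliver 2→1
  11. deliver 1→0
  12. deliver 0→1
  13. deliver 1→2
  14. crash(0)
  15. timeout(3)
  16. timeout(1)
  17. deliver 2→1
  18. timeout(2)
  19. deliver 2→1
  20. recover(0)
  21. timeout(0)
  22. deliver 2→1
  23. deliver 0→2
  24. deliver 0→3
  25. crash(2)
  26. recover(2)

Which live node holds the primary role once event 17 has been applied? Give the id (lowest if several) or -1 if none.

2

step 1 timeout(1): 1={prim,v=1,log=-}
step 2 deliver 1→0: 0={back,v=1,log=-}
step 3 deliver 1→2: 2={back,v=1,log=-}
step 4 deliver 1→3: 3={back,v=1,log=-}
step 5 propose(1,'s'): —
step 6 deliver 1→0: 0={back,v=1,log=s}
step 7 deliver 0→1: —
step 8 timeout(1): 1={back,v=2,log=-}
step 9 deliver 1→2: 2={back,v=1,log=s}
step 10 deliver 2→1: —
step 11 deliver 1→0: 0={back,v=2,log=s}
step 12 deliver 0→1: —
step 13 deliver 1→2: 2={prim,v=2,log=s}
step 14 crash(0): 0={✗back,v=2,log=s}
step 15 timeout(3): 3={back,v=2,log=-}
step 16 timeout(1): 1={back,v=3,log=-}
step 17 deliver 2→1: —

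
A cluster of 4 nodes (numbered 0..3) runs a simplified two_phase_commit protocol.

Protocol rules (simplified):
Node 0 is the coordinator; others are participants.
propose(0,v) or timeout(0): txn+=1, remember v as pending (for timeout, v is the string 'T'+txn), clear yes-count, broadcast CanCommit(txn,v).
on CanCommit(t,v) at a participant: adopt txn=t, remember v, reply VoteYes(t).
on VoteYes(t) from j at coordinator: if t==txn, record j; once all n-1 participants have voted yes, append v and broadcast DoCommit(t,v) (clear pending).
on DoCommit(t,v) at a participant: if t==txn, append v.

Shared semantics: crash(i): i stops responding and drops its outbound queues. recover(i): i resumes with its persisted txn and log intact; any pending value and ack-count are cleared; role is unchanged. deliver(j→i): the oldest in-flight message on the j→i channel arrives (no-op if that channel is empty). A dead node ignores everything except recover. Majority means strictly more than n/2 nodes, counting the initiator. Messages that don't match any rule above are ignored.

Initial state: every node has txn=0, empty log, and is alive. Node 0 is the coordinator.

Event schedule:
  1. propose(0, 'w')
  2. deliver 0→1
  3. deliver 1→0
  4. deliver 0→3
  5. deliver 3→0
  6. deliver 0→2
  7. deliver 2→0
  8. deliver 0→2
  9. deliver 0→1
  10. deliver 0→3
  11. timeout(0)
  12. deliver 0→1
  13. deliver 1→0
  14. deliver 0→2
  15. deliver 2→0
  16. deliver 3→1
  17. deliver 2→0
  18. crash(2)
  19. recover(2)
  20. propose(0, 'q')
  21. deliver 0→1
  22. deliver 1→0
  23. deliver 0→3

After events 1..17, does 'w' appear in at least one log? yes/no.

yes

step 1 propose(0,'w'): 0={coor,t=1,log=-}
step 2 deliver 0→1: 1={part,t=1,log=-}
step 3 deliver 1→0: —
step 4 deliver 0→3: 3={part,t=1,log=-}
step 5 deliver 3→0: —
step 6 deliver 0→2: 2={part,t=1,log=-}
step 7 deliver 2→0: 0={coor,t=1,log=w}
step 8 deliver 0→2: 2={part,t=1,log=w}
step 9 deliver 0→1: 1={part,t=1,log=w}
step 10 deliver 0→3: 3={part,t=1,log=w}
step 11 timeout(0): 0={coor,t=2,log=w}
step 12 deliver 0→1: 1={part,t=2,log=w}
step 13 deliver 1→0: —
step 14 deliver 0→2: 2={part,t=2,log=w}
step 15 deliver 2→0: —
step 16 deliver 3→1: —
step 17 deliver 2→0: —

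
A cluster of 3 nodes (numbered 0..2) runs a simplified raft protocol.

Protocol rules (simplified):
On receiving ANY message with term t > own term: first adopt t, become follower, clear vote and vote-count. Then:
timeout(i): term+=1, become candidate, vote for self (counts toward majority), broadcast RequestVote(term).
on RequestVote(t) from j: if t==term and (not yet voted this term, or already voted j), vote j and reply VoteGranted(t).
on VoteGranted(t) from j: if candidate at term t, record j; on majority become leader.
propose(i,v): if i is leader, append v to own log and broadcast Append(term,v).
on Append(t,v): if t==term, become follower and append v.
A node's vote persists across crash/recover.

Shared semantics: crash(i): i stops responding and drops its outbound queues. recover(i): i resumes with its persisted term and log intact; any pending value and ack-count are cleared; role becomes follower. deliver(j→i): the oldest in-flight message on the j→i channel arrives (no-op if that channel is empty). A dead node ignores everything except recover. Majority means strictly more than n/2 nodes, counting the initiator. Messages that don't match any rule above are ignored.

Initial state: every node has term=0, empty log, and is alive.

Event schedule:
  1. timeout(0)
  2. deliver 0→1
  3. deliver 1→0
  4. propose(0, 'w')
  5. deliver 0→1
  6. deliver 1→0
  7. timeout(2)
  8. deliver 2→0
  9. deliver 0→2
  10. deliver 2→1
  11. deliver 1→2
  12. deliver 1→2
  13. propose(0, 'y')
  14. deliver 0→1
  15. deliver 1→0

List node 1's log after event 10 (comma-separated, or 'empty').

w

[1] timeout(0) → N0(cand t1 [-])
[2] deliver 0→1 → N1(foll t1 [-])
[3] deliver 1→0 → N0(lead t1 [-])
[4] propose(0,'w') → N0(lead t1 [w])
[5] deliver 0→1 → N1(foll t1 [w])
[6] deliver 1→0 → ∅
[7] timeout(2) → N2(cand t1 [-])
[8] deliver 2→0 → ∅
[9] deliver 0→2 → ∅
[10] deliver 2→1 → ∅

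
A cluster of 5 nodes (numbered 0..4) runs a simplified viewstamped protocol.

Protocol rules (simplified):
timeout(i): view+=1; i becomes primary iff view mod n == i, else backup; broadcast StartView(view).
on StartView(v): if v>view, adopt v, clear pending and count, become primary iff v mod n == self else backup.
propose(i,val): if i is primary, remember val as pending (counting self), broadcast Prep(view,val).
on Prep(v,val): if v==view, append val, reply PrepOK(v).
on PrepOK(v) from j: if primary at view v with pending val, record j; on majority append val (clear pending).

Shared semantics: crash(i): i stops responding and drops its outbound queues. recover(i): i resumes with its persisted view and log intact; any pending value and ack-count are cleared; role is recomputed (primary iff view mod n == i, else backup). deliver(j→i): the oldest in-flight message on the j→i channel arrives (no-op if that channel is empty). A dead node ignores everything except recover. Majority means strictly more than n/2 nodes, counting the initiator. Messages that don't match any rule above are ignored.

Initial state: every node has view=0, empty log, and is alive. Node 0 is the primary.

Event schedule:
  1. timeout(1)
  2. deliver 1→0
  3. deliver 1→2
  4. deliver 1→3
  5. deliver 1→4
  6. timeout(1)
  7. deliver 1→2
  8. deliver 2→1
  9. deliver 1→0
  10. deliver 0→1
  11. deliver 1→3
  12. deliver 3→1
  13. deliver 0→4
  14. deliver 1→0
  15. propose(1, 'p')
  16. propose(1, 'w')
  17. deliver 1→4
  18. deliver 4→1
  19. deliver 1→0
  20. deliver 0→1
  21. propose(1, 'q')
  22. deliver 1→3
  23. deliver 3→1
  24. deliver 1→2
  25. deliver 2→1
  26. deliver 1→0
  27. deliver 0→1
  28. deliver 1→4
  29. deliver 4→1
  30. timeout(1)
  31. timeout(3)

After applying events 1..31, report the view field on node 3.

3

e1 timeout(1): 1[prim,v=1,-]
e2 deliver 1→0: 0[back,v=1,-]
e3 deliver 1→2: 2[back,v=1,-]
e4 deliver 1→3: 3[back,v=1,-]
e5 deliver 1→4: 4[back,v=1,-]
e6 timeout(1): 1[back,v=2,-]
e7 deliver 1→2: 2[prim,v=2,-]
e8 deliver 2→1: ·
e9 deliver 1→0: 0[back,v=2,-]
e10 deliver 0→1: ·
e11 deliver 1→3: 3[back,v=2,-]
e12 deliver 3→1: ·
e13 deliver 0→4: ·
e14 deliver 1→0: ·
e15 propose(1,'p'): ·
e16 propose(1,'w'): ·
e17 deliver 1→4: 4[back,v=2,-]
e18 deliver 4→1: ·
e19 deliver 1→0: ·
e20 deliver 0→1: ·
e21 propose(1,'q'): ·
e22 deliver 1→3: ·
e23 deliver 3→1: ·
e24 deliver 1→2: ·
e25 deliver 2→1: ·
e26 deliver 1→0: ·
e27 deliver 0→1: ·
e28 deliver 1→4: ·
e29 deliver 4→1: ·
e30 timeout(1): 1[back,v=3,-]
e31 timeout(3): 3[prim,v=3,-]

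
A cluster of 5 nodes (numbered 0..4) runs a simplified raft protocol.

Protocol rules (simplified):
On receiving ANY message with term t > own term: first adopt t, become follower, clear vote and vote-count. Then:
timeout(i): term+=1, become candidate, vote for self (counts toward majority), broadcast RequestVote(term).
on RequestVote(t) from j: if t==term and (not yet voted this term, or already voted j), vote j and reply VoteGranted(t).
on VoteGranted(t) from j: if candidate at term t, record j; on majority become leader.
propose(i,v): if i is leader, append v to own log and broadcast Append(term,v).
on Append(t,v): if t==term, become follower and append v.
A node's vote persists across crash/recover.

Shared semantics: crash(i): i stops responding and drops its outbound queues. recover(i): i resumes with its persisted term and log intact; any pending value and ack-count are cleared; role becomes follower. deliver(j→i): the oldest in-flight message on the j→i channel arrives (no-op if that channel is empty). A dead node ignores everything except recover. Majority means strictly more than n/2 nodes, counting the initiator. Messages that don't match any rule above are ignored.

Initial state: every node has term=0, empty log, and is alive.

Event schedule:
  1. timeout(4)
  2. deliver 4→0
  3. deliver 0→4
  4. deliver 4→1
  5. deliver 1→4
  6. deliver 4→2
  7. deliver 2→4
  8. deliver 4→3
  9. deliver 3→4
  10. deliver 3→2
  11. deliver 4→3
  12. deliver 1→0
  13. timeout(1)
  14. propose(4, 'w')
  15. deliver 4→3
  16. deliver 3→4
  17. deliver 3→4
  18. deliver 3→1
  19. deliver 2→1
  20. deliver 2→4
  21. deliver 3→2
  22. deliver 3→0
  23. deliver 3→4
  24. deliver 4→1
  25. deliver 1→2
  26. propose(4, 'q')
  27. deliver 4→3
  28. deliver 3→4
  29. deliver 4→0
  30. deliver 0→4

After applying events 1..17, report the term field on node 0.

[1] timeout(4) → N4(cand t1 [-])
[2] deliver 4→0 → N0(foll t1 [-])
[3] deliver 0→4 → ∅
[4] deliver 4→1 → N1(foll t1 [-])
[5] deliver 1→4 → N4(lead t1 [-])
[6] deliver 4→2 → N2(foll t1 [-])
[7] deliver 2→4 → ∅
[8] deliver 4→3 → N3(foll t1 [-])
[9] deliver 3→4 → ∅
[10] deliver 3→2 → ∅
[11] deliver 4→3 → ∅
[12] deliver 1→0 → ∅
[13] timeout(1) → N1(cand t2 [-])
[14] propose(4,'w') → N4(lead t1 [w])
[15] deliver 4→3 → N3(foll t1 [w])
[16] deliver 3→4 → ∅
[17] deliver 3→4 → ∅

1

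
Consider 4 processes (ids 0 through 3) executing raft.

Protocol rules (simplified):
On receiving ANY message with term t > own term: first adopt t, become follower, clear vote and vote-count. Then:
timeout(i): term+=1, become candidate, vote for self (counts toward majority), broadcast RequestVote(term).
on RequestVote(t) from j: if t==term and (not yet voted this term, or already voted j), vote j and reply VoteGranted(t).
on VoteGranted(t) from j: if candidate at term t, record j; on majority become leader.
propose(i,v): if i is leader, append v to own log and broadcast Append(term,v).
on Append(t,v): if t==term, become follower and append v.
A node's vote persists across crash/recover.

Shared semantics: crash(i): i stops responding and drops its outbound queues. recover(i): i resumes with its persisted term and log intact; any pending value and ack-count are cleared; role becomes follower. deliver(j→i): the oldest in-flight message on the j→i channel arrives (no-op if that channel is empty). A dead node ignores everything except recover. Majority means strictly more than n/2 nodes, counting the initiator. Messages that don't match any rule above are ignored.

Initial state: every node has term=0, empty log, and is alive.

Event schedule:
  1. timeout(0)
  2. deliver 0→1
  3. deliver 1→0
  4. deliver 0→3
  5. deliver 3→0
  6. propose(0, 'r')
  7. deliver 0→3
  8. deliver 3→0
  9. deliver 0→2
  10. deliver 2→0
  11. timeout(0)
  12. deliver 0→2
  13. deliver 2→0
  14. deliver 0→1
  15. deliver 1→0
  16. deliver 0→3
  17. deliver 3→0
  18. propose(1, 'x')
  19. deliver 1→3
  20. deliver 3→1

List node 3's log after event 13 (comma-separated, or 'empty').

r

1. timeout(0):  <0:cand t1 ->
2. deliver 0→1:  <1:foll t1 ->
3. deliver 1→0:  nop
4. deliver 0→3:  <3:foll t1 ->
5. deliver 3→0:  <0:lead t1 ->
6. propose(0,'r'):  <0:lead t1 r>
7. deliver 0→3:  <3:foll t1 r>
8. deliver 3→0:  nop
9. deliver 0→2:  <2:foll t1 ->
10. deliver 2→0:  nop
11. timeout(0):  <0:cand t2 r>
12. deliver 0→2:  <2:foll t1 r>
13. deliver 2→0:  nop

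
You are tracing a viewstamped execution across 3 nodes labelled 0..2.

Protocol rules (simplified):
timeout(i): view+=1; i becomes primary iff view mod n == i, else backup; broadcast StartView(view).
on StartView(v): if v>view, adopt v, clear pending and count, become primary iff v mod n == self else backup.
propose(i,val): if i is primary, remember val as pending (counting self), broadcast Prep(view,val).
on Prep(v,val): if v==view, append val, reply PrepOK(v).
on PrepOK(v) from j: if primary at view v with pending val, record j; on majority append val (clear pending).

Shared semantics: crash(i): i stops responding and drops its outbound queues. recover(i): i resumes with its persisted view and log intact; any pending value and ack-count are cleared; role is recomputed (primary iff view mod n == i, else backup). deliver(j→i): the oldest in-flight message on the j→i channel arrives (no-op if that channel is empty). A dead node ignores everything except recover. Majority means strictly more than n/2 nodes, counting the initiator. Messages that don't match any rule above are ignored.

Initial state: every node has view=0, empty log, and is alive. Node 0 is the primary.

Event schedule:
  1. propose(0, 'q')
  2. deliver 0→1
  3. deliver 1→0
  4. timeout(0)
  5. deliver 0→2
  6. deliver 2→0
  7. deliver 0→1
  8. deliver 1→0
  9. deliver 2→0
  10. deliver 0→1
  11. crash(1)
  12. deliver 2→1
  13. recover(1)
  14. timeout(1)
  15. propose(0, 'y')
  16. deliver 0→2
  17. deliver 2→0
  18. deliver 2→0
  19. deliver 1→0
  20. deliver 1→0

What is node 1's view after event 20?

[1] propose(0,'q') → ∅
[2] deliver 0→1 → N1(back v0 [q])
[3] deliver 1→0 → N0(prim v0 [q])
[4] timeout(0) → N0(back v1 [q])
[5] deliver 0→2 → N2(back v0 [q])
[6] deliver 2→0 → ∅
[7] deliver 0→1 → N1(prim v1 [q])
[8] deliver 1→0 → ∅
[9] deliver 2→0 → ∅
[10] deliver 0→1 → ∅
[11] crash(1) → N1(✗prim v1 [q])
[12] deliver 2→1 → ∅
[13] recover(1) → N1(prim v1 [q])
[14] timeout(1) → N1(back v2 [q])
[15] propose(0,'y') → ∅
[16] deliver 0→2 → N2(back v1 [q])
[17] deliver 2→0 → ∅
[18] deliver 2→0 → ∅
[19] deliver 1→0 → N0(back v2 [q])
[20] deliver 1→0 → ∅

2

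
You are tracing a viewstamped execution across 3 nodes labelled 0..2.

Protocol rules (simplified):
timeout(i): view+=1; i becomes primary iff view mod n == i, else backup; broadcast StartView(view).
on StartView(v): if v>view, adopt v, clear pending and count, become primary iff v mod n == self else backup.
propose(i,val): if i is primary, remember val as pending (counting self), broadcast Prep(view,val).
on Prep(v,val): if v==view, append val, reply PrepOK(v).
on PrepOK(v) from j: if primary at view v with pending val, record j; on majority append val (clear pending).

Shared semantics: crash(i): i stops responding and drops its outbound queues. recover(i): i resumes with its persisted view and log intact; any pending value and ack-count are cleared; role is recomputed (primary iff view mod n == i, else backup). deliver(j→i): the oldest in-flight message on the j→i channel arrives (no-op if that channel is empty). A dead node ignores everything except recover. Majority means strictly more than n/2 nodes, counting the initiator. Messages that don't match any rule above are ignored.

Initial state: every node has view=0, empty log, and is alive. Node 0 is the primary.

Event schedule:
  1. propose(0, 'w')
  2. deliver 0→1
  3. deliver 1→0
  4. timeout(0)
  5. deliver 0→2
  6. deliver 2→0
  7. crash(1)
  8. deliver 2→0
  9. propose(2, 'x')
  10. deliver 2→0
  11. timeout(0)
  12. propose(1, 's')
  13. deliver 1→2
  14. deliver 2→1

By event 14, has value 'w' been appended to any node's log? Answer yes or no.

yes

[1] propose(0,'w') → ∅
[2] deliver 0→1 → N1(back v0 [w])
[3] deliver 1→0 → N0(prim v0 [w])
[4] timeout(0) → N0(back v1 [w])
[5] deliver 0→2 → N2(back v0 [w])
[6] deliver 2→0 → ∅
[7] crash(1) → N1(✗back v0 [w])
[8] deliver 2→0 → ∅
[9] propose(2,'x') → ∅
[10] deliver 2→0 → ∅
[11] timeout(0) → N0(back v2 [w])
[12] propose(1,'s') → ∅
[13] deliver 1→2 → ∅
[14] deliver 2→1 → ∅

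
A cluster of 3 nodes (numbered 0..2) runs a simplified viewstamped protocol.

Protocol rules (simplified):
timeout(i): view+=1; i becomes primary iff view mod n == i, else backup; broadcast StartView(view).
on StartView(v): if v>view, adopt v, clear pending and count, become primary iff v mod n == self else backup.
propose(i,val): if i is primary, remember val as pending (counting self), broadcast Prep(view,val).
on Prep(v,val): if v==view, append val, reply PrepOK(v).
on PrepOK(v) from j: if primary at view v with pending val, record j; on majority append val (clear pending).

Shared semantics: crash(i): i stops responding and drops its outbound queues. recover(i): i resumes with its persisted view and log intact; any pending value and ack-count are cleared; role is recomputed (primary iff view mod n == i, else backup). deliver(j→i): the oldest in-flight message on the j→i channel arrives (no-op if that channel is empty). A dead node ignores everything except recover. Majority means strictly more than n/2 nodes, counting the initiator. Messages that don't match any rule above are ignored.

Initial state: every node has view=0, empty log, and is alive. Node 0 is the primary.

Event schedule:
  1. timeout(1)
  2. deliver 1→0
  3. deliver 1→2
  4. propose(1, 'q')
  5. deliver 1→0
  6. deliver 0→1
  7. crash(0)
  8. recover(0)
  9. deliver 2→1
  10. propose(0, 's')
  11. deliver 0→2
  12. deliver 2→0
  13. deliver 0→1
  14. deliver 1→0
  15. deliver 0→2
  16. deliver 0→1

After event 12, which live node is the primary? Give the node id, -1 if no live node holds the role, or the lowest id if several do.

1

step 1 timeout(1): 1={prim,v=1,log=-}
step 2 deliver 1→0: 0={back,v=1,log=-}
step 3 deliver 1→2: 2={back,v=1,log=-}
step 4 propose(1,'q'): —
step 5 deliver 1→0: 0={back,v=1,log=q}
step 6 deliver 0→1: 1={prim,v=1,log=q}
step 7 crash(0): 0={✗back,v=1,log=q}
step 8 recover(0): 0={back,v=1,log=q}
step 9 deliver 2→1: —
step 10 propose(0,'s'): —
step 11 deliver 0→2: —
step 12 deliver 2→0: —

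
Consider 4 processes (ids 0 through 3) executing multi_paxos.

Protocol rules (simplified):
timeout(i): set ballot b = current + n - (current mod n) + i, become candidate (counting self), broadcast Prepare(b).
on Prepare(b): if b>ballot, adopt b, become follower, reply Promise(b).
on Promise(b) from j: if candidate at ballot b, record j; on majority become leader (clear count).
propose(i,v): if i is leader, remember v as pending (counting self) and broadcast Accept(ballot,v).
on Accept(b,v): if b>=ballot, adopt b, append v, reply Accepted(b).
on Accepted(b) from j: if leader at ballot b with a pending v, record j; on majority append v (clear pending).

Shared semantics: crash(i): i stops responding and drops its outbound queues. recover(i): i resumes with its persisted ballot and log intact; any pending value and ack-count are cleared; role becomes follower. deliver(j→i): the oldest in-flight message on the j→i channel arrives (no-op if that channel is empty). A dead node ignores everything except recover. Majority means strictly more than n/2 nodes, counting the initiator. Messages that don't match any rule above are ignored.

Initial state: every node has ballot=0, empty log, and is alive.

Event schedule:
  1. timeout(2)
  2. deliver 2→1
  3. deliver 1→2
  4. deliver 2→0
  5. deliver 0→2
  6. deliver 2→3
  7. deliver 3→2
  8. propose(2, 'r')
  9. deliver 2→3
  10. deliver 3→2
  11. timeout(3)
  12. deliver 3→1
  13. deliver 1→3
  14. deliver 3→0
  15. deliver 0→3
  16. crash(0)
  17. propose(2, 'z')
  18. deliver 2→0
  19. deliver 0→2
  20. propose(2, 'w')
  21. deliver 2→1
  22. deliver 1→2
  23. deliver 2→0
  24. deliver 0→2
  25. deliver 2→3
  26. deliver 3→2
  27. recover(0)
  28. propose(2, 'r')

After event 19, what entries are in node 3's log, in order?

r

step 1 timeout(2): 2={cand,b=6,log=-}
step 2 deliver 2→1: 1={foll,b=6,log=-}
step 3 deliver 1→2: —
step 4 deliver 2→0: 0={foll,b=6,log=-}
step 5 deliver 0→2: 2={lead,b=6,log=-}
step 6 deliver 2→3: 3={foll,b=6,log=-}
step 7 deliver 3→2: —
step 8 propose(2,'r'): —
step 9 deliver 2→3: 3={foll,b=6,log=r}
step 10 deliver 3→2: —
step 11 timeout(3): 3={cand,b=11,log=r}
step 12 deliver 3→1: 1={foll,b=11,log=-}
step 13 deliver 1→3: —
step 14 deliver 3→0: 0={foll,b=11,log=-}
step 15 deliver 0→3: 3={lead,b=11,log=r}
step 16 crash(0): 0={✗foll,b=11,log=-}
step 17 propose(2,'z'): —
step 18 deliver 2→0: —
step 19 deliver 0→2: —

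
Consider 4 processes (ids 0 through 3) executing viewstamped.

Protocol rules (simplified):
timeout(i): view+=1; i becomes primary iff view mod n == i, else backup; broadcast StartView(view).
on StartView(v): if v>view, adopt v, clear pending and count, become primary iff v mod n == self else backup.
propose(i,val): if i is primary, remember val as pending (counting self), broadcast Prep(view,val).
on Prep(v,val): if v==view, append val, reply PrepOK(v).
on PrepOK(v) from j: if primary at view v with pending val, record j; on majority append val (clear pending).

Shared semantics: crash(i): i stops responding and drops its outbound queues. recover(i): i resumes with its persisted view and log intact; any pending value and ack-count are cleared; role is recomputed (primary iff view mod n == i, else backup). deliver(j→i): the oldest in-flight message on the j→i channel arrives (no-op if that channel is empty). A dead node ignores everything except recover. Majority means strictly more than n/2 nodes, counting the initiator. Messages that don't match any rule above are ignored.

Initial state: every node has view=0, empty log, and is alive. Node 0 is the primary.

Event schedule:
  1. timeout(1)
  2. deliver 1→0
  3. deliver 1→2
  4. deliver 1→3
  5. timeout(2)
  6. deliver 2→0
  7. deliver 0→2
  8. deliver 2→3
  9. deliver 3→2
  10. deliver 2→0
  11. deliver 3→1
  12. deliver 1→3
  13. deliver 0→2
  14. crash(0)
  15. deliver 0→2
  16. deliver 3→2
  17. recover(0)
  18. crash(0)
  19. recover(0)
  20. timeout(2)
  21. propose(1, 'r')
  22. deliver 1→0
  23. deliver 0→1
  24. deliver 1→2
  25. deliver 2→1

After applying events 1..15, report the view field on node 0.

2

after 1 — timeout(1): n1:prim/v1/[-]
after 2 — deliver 1→0: n0:back/v1/[-]
after 3 — deliver 1→2: n2:back/v1/[-]
after 4 — deliver 1→3: n3:back/v1/[-]
after 5 — timeout(2): n2:prim/v2/[-]
after 6 — deliver 2→0: n0:back/v2/[-]
after 7 — deliver 0→2: ·
after 8 — deliver 2→3: n3:back/v2/[-]
after 9 — deliver 3→2: ·
after 10 — deliver 2→0: ·
after 11 — deliver 3→1: ·
after 12 — deliver 1→3: ·
after 13 — deliver 0→2: ·
after 14 — crash(0): n0:✗back/v2/[-]
after 15 — deliver 0→2: ·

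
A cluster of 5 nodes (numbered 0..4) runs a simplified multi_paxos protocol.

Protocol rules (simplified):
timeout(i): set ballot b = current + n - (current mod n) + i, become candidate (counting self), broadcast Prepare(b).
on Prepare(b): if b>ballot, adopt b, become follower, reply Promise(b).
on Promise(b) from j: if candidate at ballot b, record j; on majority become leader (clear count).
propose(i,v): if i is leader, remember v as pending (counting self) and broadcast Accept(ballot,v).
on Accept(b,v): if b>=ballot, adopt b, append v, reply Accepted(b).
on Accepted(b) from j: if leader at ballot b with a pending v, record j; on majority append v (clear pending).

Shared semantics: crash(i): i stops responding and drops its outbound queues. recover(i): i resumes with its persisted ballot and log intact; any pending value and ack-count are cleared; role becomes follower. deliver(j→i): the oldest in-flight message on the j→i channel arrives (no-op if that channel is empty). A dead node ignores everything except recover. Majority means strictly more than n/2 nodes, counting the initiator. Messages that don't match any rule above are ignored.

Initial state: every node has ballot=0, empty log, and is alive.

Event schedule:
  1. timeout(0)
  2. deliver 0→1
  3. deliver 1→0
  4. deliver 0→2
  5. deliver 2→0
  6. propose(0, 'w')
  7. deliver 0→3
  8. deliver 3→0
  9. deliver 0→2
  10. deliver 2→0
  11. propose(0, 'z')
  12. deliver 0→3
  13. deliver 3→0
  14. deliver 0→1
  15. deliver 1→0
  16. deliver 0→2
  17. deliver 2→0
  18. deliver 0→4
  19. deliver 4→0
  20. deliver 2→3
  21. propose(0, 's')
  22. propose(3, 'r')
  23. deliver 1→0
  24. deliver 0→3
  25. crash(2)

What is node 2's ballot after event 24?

e1 timeout(0): 0[cand,b=5,-]
e2 deliver 0→1: 1[foll,b=5,-]
e3 deliver 1→0: ·
e4 deliver 0→2: 2[foll,b=5,-]
e5 deliver 2→0: 0[lead,b=5,-]
e6 propose(0,'w'): ·
e7 deliver 0→3: 3[foll,b=5,-]
e8 deliver 3→0: ·
e9 deliver 0→2: 2[foll,b=5,w]
e10 deliver 2→0: ·
e11 propose(0,'z'): ·
e12 deliver 0→3: 3[foll,b=5,w]
e13 deliver 3→0: ·
e14 deliver 0→1: 1[foll,b=5,w]
e15 deliver 1→0: 0[lead,b=5,z]
e16 deliver 0→2: 2[foll,b=5,w,z]
e17 deliver 2→0: ·
e18 deliver 0→4: 4[foll,b=5,-]
e19 deliver 4→0: ·
e20 deliver 2→3: ·
e21 propose(0,'s'): ·
e22 propose(3,'r'): ·
e23 deliver 1→0: ·
e24 deliver 0→3: 3[foll,b=5,w,z]

5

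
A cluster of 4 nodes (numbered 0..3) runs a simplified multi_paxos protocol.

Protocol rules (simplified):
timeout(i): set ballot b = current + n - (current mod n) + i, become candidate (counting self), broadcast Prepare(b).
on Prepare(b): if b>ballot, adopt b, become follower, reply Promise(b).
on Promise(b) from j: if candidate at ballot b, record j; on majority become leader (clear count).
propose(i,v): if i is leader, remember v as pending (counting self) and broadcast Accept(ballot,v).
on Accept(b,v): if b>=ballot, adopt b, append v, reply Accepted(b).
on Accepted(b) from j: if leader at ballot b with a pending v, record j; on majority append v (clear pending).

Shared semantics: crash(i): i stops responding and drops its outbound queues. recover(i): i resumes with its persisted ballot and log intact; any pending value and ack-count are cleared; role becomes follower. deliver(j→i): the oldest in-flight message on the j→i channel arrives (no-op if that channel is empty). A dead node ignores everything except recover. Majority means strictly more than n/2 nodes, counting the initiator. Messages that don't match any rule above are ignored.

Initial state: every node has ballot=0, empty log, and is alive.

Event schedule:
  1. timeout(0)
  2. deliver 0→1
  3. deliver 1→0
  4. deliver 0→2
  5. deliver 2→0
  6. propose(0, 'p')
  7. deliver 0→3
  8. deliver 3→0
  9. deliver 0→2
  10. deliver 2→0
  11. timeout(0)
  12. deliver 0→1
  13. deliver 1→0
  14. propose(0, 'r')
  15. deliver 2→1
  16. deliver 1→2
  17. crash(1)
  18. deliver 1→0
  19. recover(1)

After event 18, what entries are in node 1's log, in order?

e1 timeout(0): 0[cand,b=4,-]
e2 deliver 0→1: 1[foll,b=4,-]
e3 deliver 1→0: ·
e4 deliver 0→2: 2[foll,b=4,-]
e5 deliver 2→0: 0[lead,b=4,-]
e6 propose(0,'p'): ·
e7 deliver 0→3: 3[foll,b=4,-]
e8 deliver 3→0: ·
e9 deliver 0→2: 2[foll,b=4,p]
e10 deliver 2→0: ·
e11 timeout(0): 0[cand,b=8,-]
e12 deliver 0→1: 1[foll,b=4,p]
e13 deliver 1→0: ·
e14 propose(0,'r'): ·
e15 deliver 2→1: ·
e16 deliver 1→2: ·
e17 crash(1): 1[✗foll,b=4,p]
e18 deliver 1→0: ·

p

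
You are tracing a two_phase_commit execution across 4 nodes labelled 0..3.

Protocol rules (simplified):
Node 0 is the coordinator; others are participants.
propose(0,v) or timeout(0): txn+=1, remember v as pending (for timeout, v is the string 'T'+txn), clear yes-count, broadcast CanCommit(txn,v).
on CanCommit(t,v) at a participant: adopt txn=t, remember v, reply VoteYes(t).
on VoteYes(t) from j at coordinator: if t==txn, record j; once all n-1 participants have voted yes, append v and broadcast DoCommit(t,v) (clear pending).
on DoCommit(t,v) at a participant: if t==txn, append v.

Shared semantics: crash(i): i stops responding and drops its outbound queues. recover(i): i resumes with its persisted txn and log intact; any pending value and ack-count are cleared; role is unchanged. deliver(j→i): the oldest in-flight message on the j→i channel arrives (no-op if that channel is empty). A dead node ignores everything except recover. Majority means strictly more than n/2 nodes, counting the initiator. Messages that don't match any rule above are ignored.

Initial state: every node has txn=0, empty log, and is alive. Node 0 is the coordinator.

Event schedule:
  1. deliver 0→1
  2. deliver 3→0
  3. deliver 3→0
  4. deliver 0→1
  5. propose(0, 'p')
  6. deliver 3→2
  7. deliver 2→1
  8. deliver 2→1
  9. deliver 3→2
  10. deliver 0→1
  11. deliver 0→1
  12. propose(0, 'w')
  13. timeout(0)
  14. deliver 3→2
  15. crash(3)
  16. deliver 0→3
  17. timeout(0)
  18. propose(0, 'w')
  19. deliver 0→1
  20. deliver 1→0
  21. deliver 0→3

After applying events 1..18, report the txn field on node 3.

0

after 1 — deliver 0→1: ·
after 2 — deliver 3→0: ·
after 3 — deliver 3→0: ·
after 4 — deliver 0→1: ·
after 5 — propose(0,'p'): n0:coor/t1/[-]
after 6 — deliver 3→2: ·
after 7 — deliver 2→1: ·
after 8 — deliver 2→1: ·
after 9 — deliver 3→2: ·
after 10 — deliver 0→1: n1:part/t1/[-]
after 11 — deliver 0→1: ·
after 12 — propose(0,'w'): n0:coor/t2/[-]
after 13 — timeout(0): n0:coor/t3/[-]
after 14 — deliver 3→2: ·
after 15 — crash(3): n3:✗part/t0/[-]
after 16 — deliver 0→3: ·
after 17 — timeout(0): n0:coor/t4/[-]
after 18 — propose(0,'w'): n0:coor/t5/[-]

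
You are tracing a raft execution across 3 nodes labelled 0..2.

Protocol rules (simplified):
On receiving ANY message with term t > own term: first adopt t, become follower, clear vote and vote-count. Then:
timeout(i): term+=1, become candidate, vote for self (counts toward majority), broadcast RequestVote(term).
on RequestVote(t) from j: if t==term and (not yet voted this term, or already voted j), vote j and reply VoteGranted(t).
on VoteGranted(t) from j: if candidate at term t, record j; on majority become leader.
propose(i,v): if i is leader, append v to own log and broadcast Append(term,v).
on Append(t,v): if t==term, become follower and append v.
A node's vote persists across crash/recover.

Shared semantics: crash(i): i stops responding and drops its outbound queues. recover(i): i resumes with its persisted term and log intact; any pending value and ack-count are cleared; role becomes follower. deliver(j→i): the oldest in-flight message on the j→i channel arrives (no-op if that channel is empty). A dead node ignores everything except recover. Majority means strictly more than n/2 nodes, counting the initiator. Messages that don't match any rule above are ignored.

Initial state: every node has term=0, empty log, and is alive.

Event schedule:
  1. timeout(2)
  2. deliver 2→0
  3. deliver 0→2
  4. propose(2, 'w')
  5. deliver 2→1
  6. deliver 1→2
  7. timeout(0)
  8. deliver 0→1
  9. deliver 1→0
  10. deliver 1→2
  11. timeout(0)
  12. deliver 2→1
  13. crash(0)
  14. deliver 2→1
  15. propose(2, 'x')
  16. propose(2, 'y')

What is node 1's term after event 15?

2

e1 timeout(2): 2[cand,t=1,-]
e2 deliver 2→0: 0[foll,t=1,-]
e3 deliver 0→2: 2[lead,t=1,-]
e4 propose(2,'w'): 2[lead,t=1,w]
e5 deliver 2→1: 1[foll,t=1,-]
e6 deliver 1→2: ·
e7 timeout(0): 0[cand,t=2,-]
e8 deliver 0→1: 1[foll,t=2,-]
e9 deliver 1→0: 0[lead,t=2,-]
e10 deliver 1→2: ·
e11 timeout(0): 0[cand,t=3,-]
e12 deliver 2→1: ·
e13 crash(0): 0[✗cand,t=3,-]
e14 deliver 2→1: ·
e15 propose(2,'x'): 2[lead,t=1,w,x]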